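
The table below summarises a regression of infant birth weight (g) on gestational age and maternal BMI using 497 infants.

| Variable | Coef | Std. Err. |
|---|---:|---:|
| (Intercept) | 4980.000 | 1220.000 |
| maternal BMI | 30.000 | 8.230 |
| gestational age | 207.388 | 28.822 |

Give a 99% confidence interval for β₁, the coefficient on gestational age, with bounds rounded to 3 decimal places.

(132.860, 281.916)

Read off: b = 207.388, SE = 28.822 for gestational age.
df = n − k − 1 = 497 − 2 − 1 = 494.
t* = t_{0.005, 494} = 2.585818.
Margin = t* × SE = 2.585818 × 28.822 = 74.52845.
CI: 207.388 ± 74.52845 → (132.860, 281.916).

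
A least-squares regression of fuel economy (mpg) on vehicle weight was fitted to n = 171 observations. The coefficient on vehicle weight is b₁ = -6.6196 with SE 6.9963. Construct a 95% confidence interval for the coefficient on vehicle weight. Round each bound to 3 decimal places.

(-20.431, 7.192)

df = n − 2 = 171 − 2 = 169.
t* = t_{0.025, 169} = 1.9741.
Margin = t* × SE = 1.9741 × 6.9963 = 13.81140.
CI: -6.6196 ± 13.81140 → (-20.431, 7.192).
With 95% confidence, each one-unit increase in vehicle weight is associated with a change of between -20.431 and 7.192 mpg in fuel economy.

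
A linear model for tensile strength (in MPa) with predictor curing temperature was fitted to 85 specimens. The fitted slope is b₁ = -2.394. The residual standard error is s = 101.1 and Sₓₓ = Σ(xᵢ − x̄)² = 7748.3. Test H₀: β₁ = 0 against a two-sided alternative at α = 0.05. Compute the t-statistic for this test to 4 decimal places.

t = -2.0844

SE(b₁) = s/√Sₓₓ = 101.1/√7748.3 = 1.14854.
t = -2.394 / 1.14854 = -2.0844.
df = n − 2 = 83.
Two-sided p ≈ 0.0402, which is < 0.05, so reject H₀.
There is evidence that curing temperature is associated with tensile strength.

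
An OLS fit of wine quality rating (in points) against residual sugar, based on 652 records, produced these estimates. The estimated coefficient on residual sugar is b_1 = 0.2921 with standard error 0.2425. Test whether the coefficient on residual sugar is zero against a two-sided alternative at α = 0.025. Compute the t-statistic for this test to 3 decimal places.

H₀: β₁ = 0 vs H₁: β₁ ≠ 0.
t = (b_1 − β₁⁰)/SE = 0.2921 / 0.2425 = 1.205.
df = n − 2 = 652 − 2 = 650.
Two-sided p ≈ 0.2288, which is ≥ 0.025, so fail to reject H₀.
The data do not give significant evidence of an association between residual sugar and wine quality rating.

t = 1.205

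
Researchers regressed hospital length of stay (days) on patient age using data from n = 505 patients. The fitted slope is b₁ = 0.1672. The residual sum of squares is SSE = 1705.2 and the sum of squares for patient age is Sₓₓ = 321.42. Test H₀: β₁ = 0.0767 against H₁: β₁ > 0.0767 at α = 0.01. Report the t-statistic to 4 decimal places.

MSE = SSE/(n − 2) = 1705.2/503 = 3.39006.
SE(b₁) = √(MSE/Sₓₓ) = √(3.39006/321.42) = 0.102699.
t = (0.1672 − 0.0767) / 0.102699 = 0.8812.
df = n − 2 = 503.
One-sided p ≈ 0.1893, which is ≥ 0.01, so fail to reject H₀.
The data do not give significant evidence that the true slope on patient age exceeds 0.0767 days per unit.

t = 0.8812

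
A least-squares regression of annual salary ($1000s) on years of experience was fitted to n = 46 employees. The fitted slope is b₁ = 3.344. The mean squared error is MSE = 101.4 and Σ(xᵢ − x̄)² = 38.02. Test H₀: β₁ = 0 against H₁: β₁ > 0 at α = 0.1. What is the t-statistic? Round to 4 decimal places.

t = 2.0476

SE(b₁) = √(MSE/Sₓₓ) = √(101.4/38.02) = 1.6331.
t = 3.344 / 1.6331 = 2.0476.
df = n − 2 = 44.
One-sided p ≈ 0.0233, which is < 0.1, so reject H₀.
There is evidence that the true slope on years of experience is positive.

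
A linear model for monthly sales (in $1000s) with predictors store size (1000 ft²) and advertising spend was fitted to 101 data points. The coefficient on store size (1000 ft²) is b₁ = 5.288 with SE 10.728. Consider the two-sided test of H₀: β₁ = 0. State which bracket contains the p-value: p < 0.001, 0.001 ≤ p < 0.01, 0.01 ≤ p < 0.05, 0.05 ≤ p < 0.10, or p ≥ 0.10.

t = 5.288 / 10.728 = 0.493.
df = n − k − 1 = 101 − 2 − 1 = 98.
Two-sided p = 2·P(T_{98} > |t|) ≈ 0.6232.
So p ≥ 0.10.

p ≥ 0.10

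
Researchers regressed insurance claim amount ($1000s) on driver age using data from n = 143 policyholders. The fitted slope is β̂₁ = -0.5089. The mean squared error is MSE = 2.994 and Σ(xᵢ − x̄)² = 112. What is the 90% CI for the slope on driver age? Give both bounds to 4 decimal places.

SE(β̂₁) = √(MSE/Sₓₓ) = √(2.994/112) = 0.1635.
df = n − 2 = 141.
t* = t_{0.05, 141} = 1.655732.
Margin = t* × SE = 1.655732 × 0.1635 = 0.270712.
CI: -0.5089 ± 0.270712 → (-0.7796, -0.2382).
With 90% confidence, each one-unit increase in driver age is associated with a change of between -0.7796 and -0.2382 $1000s in insurance claim amount.

(-0.7796, -0.2382)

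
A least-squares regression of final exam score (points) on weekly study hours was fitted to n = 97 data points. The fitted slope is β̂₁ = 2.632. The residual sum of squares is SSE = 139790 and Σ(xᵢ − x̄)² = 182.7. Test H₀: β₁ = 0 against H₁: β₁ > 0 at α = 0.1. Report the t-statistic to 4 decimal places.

t = 0.9274

MSE = SSE/(n − 2) = 139790/95 = 1471.47.
SE(β̂₁) = √(MSE/Sₓₓ) = √(1471.47/182.7) = 2.83796.
t = 2.632 / 2.83796 = 0.9274.
df = n − 2 = 95.
One-sided p ≈ 0.1780, which is ≥ 0.1, so fail to reject H₀.
The data do not give significant evidence that the true slope on weekly study hours is positive.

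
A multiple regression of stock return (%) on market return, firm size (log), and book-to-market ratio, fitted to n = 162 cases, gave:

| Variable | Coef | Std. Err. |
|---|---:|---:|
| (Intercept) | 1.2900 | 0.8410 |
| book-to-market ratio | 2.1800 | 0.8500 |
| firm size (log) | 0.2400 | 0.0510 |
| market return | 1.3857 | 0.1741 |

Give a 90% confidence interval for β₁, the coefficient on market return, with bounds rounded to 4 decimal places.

(1.0976, 1.6738)

Read off: b = 1.3857, SE = 0.1741 for market return.
df = n − k − 1 = 162 − 3 − 1 = 158.
t* = t_{0.05, 158} = 1.654555.
Margin = t* × SE = 1.654555 × 0.1741 = 0.288058.
CI: 1.3857 ± 0.288058 → (1.0976, 1.6738).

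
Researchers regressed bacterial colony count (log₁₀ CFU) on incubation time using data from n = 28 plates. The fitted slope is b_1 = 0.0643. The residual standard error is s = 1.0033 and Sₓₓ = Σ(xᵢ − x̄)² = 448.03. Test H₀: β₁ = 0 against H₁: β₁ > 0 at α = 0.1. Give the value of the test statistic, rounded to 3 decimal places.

SE(b_1) = s/√Sₓₓ = 1.0033/√448.03 = 0.0473999.
t = 0.0643 / 0.0473999 = 1.357.
df = n − 2 = 26.
One-sided p ≈ 0.0933, which is < 0.1, so reject H₀.
There is evidence that the true slope on incubation time is positive.

t = 1.357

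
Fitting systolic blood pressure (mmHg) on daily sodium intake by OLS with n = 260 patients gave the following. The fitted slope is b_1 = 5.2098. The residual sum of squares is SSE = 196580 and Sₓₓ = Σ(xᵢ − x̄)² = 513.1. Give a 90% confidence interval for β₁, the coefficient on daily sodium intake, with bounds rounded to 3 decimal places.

(3.198, 7.221)

MSE = SSE/(n − 2) = 196580/258 = 761.938.
SE(b_1) = √(MSE/Sₓₓ) = √(761.938/513.1) = 1.21859.
df = n − 2 = 258.
t* = t_{0.05, 258} = 1.650781.
Margin = t* × SE = 1.650781 × 1.21859 = 2.01163.
CI: 5.2098 ± 2.01163 → (3.198, 7.221).
With 90% confidence, each one-unit increase in daily sodium intake is associated with a change of between 3.198 and 7.221 mmHg in systolic blood pressure.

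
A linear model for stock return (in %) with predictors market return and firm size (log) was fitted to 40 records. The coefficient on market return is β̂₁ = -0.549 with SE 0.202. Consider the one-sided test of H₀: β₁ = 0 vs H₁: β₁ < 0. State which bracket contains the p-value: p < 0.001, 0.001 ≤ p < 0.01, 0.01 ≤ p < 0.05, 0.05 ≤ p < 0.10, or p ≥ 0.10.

t = -0.549 / 0.202 = -2.718.
df = n − k − 1 = 40 − 2 − 1 = 37.
One-sided p = P(T_{37} < t) ≈ 0.0050.
So 0.001 ≤ p < 0.01.

0.001 ≤ p < 0.01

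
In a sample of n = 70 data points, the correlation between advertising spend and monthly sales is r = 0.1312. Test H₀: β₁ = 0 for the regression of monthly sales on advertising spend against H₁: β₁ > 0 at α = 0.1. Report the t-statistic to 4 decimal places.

t = r·√(n − 2)/√(1 − r²) = 0.1312·√68/√0.982787 = 1.0913.
df = n − 2 = 68.
One-sided p ≈ 0.1395, which is ≥ 0.1, so fail to reject H₀.
The data do not give significant evidence of a linear association between advertising spend and monthly sales.

t = 1.0913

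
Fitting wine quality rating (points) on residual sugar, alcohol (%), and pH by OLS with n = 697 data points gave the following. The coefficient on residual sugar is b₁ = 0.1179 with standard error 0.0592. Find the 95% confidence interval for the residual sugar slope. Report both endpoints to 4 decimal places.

df = n − k − 1 = 697 − 3 − 1 = 693.
t* = t_{0.025, 693} = 1.963393.
Margin = t* × SE = 1.963393 × 0.0592 = 0.116233.
CI: 0.1179 ± 0.116233 → (0.0017, 0.2341).
With 95% confidence, each one-unit increase in residual sugar is associated with a change of between 0.0017 and 0.2341 points in wine quality rating, holding the other predictors fixed.

(0.0017, 0.2341)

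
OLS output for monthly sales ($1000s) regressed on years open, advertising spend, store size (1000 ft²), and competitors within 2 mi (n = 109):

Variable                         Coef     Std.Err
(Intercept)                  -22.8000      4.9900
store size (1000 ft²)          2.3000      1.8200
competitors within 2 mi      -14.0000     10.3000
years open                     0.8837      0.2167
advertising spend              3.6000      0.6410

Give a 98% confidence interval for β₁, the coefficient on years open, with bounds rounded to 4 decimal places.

(0.3717, 1.3957)

Read off: b = 0.8837, SE = 0.2167 for years open.
df = n − k − 1 = 109 − 4 − 1 = 104.
t* = t_{0.01, 104} = 2.362739.
Margin = t* × SE = 2.362739 × 0.2167 = 0.512006.
CI: 0.8837 ± 0.512006 → (0.3717, 1.3957).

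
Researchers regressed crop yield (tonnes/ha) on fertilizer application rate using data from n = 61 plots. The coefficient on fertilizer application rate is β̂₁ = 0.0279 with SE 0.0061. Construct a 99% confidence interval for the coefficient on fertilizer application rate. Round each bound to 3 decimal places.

(0.012, 0.044)

df = n − 2 = 61 − 2 = 59.
t* = t_{0.005, 59} = 2.661759.
Margin = t* × SE = 2.661759 × 0.0061 = 0.01624.
CI: 0.0279 ± 0.01624 → (0.012, 0.044).
With 99% confidence, each one-unit increase in fertilizer application rate is associated with a change of between 0.012 and 0.044 tonnes/ha in crop yield.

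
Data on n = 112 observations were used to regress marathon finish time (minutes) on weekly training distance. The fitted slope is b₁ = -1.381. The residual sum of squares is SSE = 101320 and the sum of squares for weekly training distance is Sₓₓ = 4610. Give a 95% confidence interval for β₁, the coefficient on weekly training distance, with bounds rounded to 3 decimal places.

MSE = SSE/(n − 2) = 101320/110 = 921.091.
SE(b₁) = √(MSE/Sₓₓ) = √(921.091/4610) = 0.446993.
df = n − 2 = 110.
t* = t_{0.025, 110} = 1.981765.
Margin = t* × SE = 1.981765 × 0.446993 = 0.88584.
CI: -1.381 ± 0.88584 → (-2.267, -0.495).
With 95% confidence, each one-unit increase in weekly training distance is associated with a change of between -2.267 and -0.495 minutes in marathon finish time.

(-2.267, -0.495)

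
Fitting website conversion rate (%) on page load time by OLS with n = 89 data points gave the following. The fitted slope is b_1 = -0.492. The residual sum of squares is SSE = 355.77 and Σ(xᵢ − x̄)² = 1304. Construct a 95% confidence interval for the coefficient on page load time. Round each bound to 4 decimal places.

MSE = SSE/(n − 2) = 355.77/87 = 4.08931.
SE(b_1) = √(MSE/Sₓₓ) = √(4.08931/1304) = 0.0559998.
df = n − 2 = 87.
t* = t_{0.025, 87} = 1.987608.
Margin = t* × SE = 1.987608 × 0.0559998 = 0.111306.
CI: -0.492 ± 0.111306 → (-0.6033, -0.3807).
With 95% confidence, each one-unit increase in page load time is associated with a change of between -0.6033 and -0.3807 % in website conversion rate.

(-0.6033, -0.3807)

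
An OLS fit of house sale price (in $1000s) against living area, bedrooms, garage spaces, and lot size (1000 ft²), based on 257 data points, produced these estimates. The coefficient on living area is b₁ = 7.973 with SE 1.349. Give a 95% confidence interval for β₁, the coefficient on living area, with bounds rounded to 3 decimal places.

df = n − k − 1 = 257 − 4 − 1 = 252.
t* = t_{0.025, 252} = 1.969422.
Margin = t* × SE = 1.969422 × 1.349 = 2.65675.
CI: 7.973 ± 2.65675 → (5.316, 10.630).
With 95% confidence, each one-unit increase in living area is associated with a change of between 5.316 and 10.630 $1000s in house sale price, holding the other predictors fixed.

(5.316, 10.630)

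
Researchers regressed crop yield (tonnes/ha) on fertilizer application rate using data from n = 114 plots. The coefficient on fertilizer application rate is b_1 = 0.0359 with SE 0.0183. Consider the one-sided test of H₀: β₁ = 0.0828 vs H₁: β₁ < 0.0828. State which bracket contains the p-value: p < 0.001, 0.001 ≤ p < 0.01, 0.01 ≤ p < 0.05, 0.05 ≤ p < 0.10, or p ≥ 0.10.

t = (0.0359 − 0.0828) / 0.0183 = -2.563.
df = n − 2 = 114 − 2 = 112.
One-sided p = P(T_{112} < t) ≈ 0.0059.
So 0.001 ≤ p < 0.01.

0.001 ≤ p < 0.01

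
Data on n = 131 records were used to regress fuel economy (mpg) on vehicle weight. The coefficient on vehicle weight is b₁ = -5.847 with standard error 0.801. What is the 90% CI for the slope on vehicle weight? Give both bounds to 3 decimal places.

df = n − 2 = 131 − 2 = 129.
t* = t_{0.05, 129} = 1.656752.
Margin = t* × SE = 1.656752 × 0.801 = 1.32706.
CI: -5.847 ± 1.32706 → (-7.174, -4.520).
With 90% confidence, each one-unit increase in vehicle weight is associated with a change of between -7.174 and -4.520 mpg in fuel economy.

(-7.174, -4.520)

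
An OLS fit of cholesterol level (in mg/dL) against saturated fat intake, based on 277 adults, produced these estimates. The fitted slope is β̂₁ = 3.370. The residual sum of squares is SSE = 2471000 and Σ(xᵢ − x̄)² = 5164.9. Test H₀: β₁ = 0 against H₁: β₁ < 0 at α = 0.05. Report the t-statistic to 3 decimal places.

MSE = SSE/(n − 2) = 2471000/275 = 8985.45.
SE(β̂₁) = √(MSE/Sₓₓ) = √(8985.45/5164.9) = 1.31898.
t = 3.370 / 1.31898 = 2.555.
df = n − 2 = 275.
One-sided p ≈ 0.9944, which is ≥ 0.05, so fail to reject H₀.
The data do not give significant evidence that the true slope on saturated fat intake is negative.

t = 2.555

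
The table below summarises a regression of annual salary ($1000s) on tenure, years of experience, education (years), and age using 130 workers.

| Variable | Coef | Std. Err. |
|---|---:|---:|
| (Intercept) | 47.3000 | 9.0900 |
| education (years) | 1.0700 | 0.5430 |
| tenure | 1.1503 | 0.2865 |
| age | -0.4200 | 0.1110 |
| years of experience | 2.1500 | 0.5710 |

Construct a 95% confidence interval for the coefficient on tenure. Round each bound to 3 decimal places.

Read off: b = 1.1503, SE = 0.2865 for tenure.
df = n − k − 1 = 130 − 4 − 1 = 125.
t* = t_{0.025, 125} = 1.979124.
Margin = t* × SE = 1.979124 × 0.2865 = 0.56702.
CI: 1.1503 ± 0.56702 → (0.583, 1.717).

(0.583, 1.717)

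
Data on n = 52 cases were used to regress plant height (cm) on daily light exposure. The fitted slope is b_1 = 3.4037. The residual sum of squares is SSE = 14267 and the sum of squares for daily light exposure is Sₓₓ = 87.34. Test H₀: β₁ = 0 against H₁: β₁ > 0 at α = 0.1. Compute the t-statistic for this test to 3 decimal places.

t = 1.883

MSE = SSE/(n − 2) = 14267/50 = 285.34.
SE(b_1) = √(MSE/Sₓₓ) = √(285.34/87.34) = 1.80749.
t = 3.4037 / 1.80749 = 1.883.
df = n − 2 = 50.
One-sided p ≈ 0.0328, which is < 0.1, so reject H₀.
There is evidence that the true slope on daily light exposure is positive.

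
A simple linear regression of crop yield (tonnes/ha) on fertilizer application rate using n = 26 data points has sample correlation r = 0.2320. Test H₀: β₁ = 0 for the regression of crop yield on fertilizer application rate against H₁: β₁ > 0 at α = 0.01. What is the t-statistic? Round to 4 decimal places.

t = r·√(n − 2)/√(1 − r²) = 0.2320·√24/√0.946176 = 1.1684.
df = n − 2 = 24.
One-sided p ≈ 0.1271, which is ≥ 0.01, so fail to reject H₀.
The data do not give significant evidence of a linear association between fertilizer application rate and crop yield.

t = 1.1684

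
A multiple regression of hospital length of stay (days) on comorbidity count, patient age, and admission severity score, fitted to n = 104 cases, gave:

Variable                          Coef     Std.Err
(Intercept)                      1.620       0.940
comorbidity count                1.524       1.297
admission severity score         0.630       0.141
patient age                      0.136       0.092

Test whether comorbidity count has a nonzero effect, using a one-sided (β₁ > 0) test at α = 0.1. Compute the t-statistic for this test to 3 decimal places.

t = 1.175

Read off: b = 1.524, SE = 1.297 for comorbidity count.
H₀: β₁ = 0 vs H₁: β₁ > 0.
t = 1.524 / 1.297 = 1.175.
df = n − k − 1 = 104 − 3 − 1 = 100.
One-sided p ≈ 0.1214, which is ≥ 0.1, so fail to reject H₀.
The data do not give significant evidence that the true slope on comorbidity count is positive, holding the other predictors fixed.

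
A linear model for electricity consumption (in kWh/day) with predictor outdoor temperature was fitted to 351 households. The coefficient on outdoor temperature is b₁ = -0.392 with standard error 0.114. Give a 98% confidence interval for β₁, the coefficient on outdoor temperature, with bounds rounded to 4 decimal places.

(-0.6584, -0.1256)

df = n − 2 = 351 − 2 = 349.
t* = t_{0.01, 349} = 2.33708.
Margin = t* × SE = 2.33708 × 0.114 = 0.266427.
CI: -0.392 ± 0.266427 → (-0.6584, -0.1256).
With 98% confidence, each one-unit increase in outdoor temperature is associated with a change of between -0.6584 and -0.1256 kWh/day in electricity consumption.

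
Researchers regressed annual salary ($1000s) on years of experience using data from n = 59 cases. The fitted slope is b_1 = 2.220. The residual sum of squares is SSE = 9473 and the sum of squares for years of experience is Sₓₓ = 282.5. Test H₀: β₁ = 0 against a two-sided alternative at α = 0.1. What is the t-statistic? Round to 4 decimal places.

t = 2.8944

MSE = SSE/(n − 2) = 9473/57 = 166.193.
SE(b_1) = √(MSE/Sₓₓ) = √(166.193/282.5) = 0.767003.
t = 2.220 / 0.767003 = 2.8944.
df = n − 2 = 57.
Two-sided p ≈ 0.0054, which is < 0.1, so reject H₀.
There is evidence that years of experience is associated with annual salary.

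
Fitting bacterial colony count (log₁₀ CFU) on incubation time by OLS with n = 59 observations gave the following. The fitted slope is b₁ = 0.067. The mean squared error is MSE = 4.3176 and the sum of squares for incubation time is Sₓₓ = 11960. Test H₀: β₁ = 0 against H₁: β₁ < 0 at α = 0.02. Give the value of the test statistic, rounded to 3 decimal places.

SE(b₁) = √(MSE/Sₓₓ) = √(4.3176/11960) = 0.0190001.
t = 0.067 / 0.0190001 = 3.526.
df = n − 2 = 57.
One-sided p ≈ 0.9996, which is ≥ 0.02, so fail to reject H₀.
The data do not give significant evidence that the true slope on incubation time is negative.

t = 3.526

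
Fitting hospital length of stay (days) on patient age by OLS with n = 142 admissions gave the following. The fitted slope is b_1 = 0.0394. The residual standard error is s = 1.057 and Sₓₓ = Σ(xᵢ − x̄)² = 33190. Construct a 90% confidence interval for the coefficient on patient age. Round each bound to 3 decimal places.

(0.030, 0.049)

SE(b_1) = s/√Sₓₓ = 1.057/√33190 = 0.00580191.
df = n − 2 = 140.
t* = t_{0.05, 140} = 1.655811.
Margin = t* × SE = 1.655811 × 0.00580191 = 0.00961.
CI: 0.0394 ± 0.00961 → (0.030, 0.049).
With 90% confidence, each one-unit increase in patient age is associated with a change of between 0.030 and 0.049 days in hospital length of stay.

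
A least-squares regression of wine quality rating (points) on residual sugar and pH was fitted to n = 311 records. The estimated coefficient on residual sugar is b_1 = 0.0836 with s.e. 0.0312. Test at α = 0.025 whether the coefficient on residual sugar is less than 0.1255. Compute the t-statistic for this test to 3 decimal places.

t = -1.343

H₀: β₁ = 0.1255 vs H₁: β₁ < 0.1255.
t = (b_1 − β₁⁰)/SE = (0.0836 − 0.1255) / 0.0312 = -1.343.
df = n − k − 1 = 311 − 2 − 1 = 308.
One-sided p ≈ 0.0901, which is ≥ 0.025, so fail to reject H₀.
The data do not give significant evidence that the true slope on residual sugar is below 0.1255 points per unit, holding the other predictors fixed.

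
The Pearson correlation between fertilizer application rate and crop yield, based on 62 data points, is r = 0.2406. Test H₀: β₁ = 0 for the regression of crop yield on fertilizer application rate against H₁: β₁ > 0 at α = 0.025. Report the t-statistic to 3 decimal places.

t = r·√(n − 2)/√(1 − r²) = 0.2406·√60/√0.942112 = 1.920.
df = n − 2 = 60.
One-sided p ≈ 0.0298, which is ≥ 0.025, so fail to reject H₀.
The data do not give significant evidence of a linear association between fertilizer application rate and crop yield.

t = 1.920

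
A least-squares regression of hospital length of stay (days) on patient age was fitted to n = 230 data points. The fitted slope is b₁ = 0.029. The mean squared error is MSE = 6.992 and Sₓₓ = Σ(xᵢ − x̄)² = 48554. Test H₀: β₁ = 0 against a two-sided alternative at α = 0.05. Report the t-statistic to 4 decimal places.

SE(b₁) = √(MSE/Sₓₓ) = √(6.992/48554) = 0.0120002.
t = 0.029 / 0.0120002 = 2.4166.
df = n − 2 = 228.
Two-sided p ≈ 0.0165, which is < 0.05, so reject H₀.
There is evidence that patient age is associated with hospital length of stay.

t = 2.4166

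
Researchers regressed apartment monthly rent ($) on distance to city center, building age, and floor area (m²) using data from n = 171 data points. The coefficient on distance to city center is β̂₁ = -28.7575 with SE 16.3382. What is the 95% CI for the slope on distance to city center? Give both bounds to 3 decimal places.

(-61.014, 3.499)

df = n − k − 1 = 171 − 3 − 1 = 167.
t* = t_{0.025, 167} = 1.974271.
Margin = t* × SE = 1.974271 × 16.3382 = 32.25603.
CI: -28.7575 ± 32.25603 → (-61.014, 3.499).
With 95% confidence, each one-unit increase in distance to city center is associated with a change of between -61.014 and 3.499 $ in apartment monthly rent, holding the other predictors fixed.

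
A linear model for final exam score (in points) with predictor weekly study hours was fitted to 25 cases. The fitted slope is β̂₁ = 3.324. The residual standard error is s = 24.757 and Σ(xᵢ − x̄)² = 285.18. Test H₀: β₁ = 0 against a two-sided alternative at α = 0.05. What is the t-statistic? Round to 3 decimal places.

SE(β̂₁) = s/√Sₓₓ = 24.757/√285.18 = 1.46602.
t = 3.324 / 1.46602 = 2.267.
df = n − 2 = 23.
Two-sided p ≈ 0.0331, which is < 0.05, so reject H₀.
There is evidence that weekly study hours is associated with final exam score.

t = 2.267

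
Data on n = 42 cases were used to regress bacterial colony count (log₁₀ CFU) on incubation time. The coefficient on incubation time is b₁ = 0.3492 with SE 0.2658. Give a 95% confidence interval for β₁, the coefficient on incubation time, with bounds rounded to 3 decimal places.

(-0.188, 0.886)

df = n − 2 = 42 − 2 = 40.
t* = t_{0.025, 40} = 2.021075.
Margin = t* × SE = 2.021075 × 0.2658 = 0.53720.
CI: 0.3492 ± 0.53720 → (-0.188, 0.886).
With 95% confidence, each one-unit increase in incubation time is associated with a change of between -0.188 and 0.886 log₁₀ CFU in bacterial colony count.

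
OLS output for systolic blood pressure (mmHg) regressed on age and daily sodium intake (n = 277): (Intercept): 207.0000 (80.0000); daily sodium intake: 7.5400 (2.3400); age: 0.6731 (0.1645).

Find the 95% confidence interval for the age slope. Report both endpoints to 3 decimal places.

(0.349, 0.997)

Read off: b = 0.6731, SE = 0.1645 for age.
df = n − k − 1 = 277 − 2 − 1 = 274.
t* = t_{0.025, 274} = 1.96866.
Margin = t* × SE = 1.96866 × 0.1645 = 0.32384.
CI: 0.6731 ± 0.32384 → (0.349, 0.997).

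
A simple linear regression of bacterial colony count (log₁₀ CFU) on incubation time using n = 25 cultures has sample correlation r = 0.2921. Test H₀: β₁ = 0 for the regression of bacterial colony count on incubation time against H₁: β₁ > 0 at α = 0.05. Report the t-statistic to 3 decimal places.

t = 1.465

t = r·√(n − 2)/√(1 − r²) = 0.2921·√23/√0.914678 = 1.465.
df = n − 2 = 23.
One-sided p ≈ 0.0783, which is ≥ 0.05, so fail to reject H₀.
The data do not give significant evidence of a linear association between incubation time and bacterial colony count.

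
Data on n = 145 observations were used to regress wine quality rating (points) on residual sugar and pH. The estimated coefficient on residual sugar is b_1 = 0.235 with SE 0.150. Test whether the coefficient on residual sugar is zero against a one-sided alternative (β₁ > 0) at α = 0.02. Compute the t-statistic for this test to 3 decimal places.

H₀: β₁ = 0 vs H₁: β₁ > 0.
t = (b_1 − β₁⁰)/SE = 0.235 / 0.150 = 1.567.
df = n − k − 1 = 145 − 2 − 1 = 142.
One-sided p ≈ 0.0597, which is ≥ 0.02, so fail to reject H₀.
The data do not give significant evidence that the true slope on residual sugar is positive, holding the other predictors fixed.

t = 1.567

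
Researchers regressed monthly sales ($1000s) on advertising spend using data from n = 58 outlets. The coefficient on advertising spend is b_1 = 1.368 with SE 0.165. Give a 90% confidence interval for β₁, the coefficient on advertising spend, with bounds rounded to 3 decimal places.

(1.092, 1.644)

df = n − 2 = 58 − 2 = 56.
t* = t_{0.05, 56} = 1.672522.
Margin = t* × SE = 1.672522 × 0.165 = 0.27597.
CI: 1.368 ± 0.27597 → (1.092, 1.644).
With 90% confidence, each one-unit increase in advertising spend is associated with a change of between 1.092 and 1.644 $1000s in monthly sales.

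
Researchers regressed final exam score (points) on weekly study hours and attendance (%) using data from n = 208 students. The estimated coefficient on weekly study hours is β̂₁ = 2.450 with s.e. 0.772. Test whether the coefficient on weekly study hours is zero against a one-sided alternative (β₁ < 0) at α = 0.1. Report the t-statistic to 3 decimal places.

H₀: β₁ = 0 vs H₁: β₁ < 0.
t = (β̂₁ − β₁⁰)/SE = 2.450 / 0.772 = 3.174.
df = n − k − 1 = 208 − 2 − 1 = 205.
One-sided p ≈ 0.9991, which is ≥ 0.1, so fail to reject H₀.
The data do not give significant evidence that the true slope on weekly study hours is negative, holding the other predictors fixed.

t = 3.174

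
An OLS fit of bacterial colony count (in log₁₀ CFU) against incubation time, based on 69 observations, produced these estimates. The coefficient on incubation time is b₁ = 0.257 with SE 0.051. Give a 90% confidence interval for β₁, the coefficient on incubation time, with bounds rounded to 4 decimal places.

(0.1719, 0.3421)

df = n − 2 = 69 − 2 = 67.
t* = t_{0.05, 67} = 1.667916.
Margin = t* × SE = 1.667916 × 0.051 = 0.085064.
CI: 0.257 ± 0.085064 → (0.1719, 0.3421).
With 90% confidence, each one-unit increase in incubation time is associated with a change of between 0.1719 and 0.3421 log₁₀ CFU in bacterial colony count.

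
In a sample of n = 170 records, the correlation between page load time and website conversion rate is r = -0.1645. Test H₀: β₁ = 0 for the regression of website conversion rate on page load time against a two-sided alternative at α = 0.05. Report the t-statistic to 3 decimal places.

t = -2.162

t = r·√(n − 2)/√(1 − r²) = -0.1645·√168/√0.97294 = -2.162.
df = n − 2 = 168.
Two-sided p ≈ 0.0321, which is < 0.05, so reject H₀.
There is evidence of a linear association between page load time and website conversion rate.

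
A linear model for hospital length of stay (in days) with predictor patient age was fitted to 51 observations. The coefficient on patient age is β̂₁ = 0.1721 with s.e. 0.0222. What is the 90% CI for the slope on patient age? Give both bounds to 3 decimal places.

(0.135, 0.209)

df = n − 2 = 51 − 2 = 49.
t* = t_{0.05, 49} = 1.676551.
Margin = t* × SE = 1.676551 × 0.0222 = 0.03722.
CI: 0.1721 ± 0.03722 → (0.135, 0.209).
With 90% confidence, each one-unit increase in patient age is associated with a change of between 0.135 and 0.209 days in hospital length of stay.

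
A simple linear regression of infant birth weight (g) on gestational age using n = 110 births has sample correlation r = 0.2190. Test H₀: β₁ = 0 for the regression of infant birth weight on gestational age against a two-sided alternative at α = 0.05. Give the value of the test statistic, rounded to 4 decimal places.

t = r·√(n − 2)/√(1 − r²) = 0.2190·√108/√0.952039 = 2.3325.
df = n − 2 = 108.
Two-sided p ≈ 0.0215, which is < 0.05, so reject H₀.
There is evidence of a linear association between gestational age and infant birth weight.

t = 2.3325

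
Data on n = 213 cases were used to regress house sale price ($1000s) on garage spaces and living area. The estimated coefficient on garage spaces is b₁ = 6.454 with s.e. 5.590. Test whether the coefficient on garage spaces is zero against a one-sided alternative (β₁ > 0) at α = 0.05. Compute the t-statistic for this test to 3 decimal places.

t = 1.155

H₀: β₁ = 0 vs H₁: β₁ > 0.
t = (b₁ − β₁⁰)/SE = 6.454 / 5.590 = 1.155.
df = n − k − 1 = 213 − 2 − 1 = 210.
One-sided p ≈ 0.1248, which is ≥ 0.05, so fail to reject H₀.
The data do not give significant evidence that the true slope on garage spaces is positive, holding the other predictors fixed.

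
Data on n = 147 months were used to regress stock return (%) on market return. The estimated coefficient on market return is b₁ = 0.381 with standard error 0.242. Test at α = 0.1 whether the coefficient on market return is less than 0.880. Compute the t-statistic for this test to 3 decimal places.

H₀: β₁ = 0.880 vs H₁: β₁ < 0.880.
t = (b₁ − β₁⁰)/SE = (0.381 − 0.880) / 0.242 = -2.062.
df = n − 2 = 147 − 2 = 145.
One-sided p ≈ 0.0205, which is < 0.1, so reject H₀.
There is evidence that the true slope on market return is below 0.880 % per unit.

t = -2.062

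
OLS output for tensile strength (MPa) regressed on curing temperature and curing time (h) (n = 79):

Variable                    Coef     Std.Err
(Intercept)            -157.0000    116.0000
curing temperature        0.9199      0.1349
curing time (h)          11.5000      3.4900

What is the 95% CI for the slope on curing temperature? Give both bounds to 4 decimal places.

Read off: b = 0.9199, SE = 0.1349 for curing temperature.
df = n − k − 1 = 79 − 2 − 1 = 76.
t* = t_{0.025, 76} = 1.991673.
Margin = t* × SE = 1.991673 × 0.1349 = 0.268677.
CI: 0.9199 ± 0.268677 → (0.6512, 1.1886).

(0.6512, 1.1886)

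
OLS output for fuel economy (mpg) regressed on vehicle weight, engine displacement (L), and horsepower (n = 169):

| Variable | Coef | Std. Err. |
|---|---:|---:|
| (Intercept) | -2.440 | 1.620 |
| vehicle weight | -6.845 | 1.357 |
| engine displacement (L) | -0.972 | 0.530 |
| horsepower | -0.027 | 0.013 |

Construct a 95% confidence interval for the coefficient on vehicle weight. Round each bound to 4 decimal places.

(-9.5243, -4.1657)

Read off: b = -6.845, SE = 1.357 for vehicle weight.
df = n − k − 1 = 169 − 3 − 1 = 165.
t* = t_{0.025, 165} = 1.974446.
Margin = t* × SE = 1.974446 × 1.357 = 2.679323.
CI: -6.845 ± 2.679323 → (-9.5243, -4.1657).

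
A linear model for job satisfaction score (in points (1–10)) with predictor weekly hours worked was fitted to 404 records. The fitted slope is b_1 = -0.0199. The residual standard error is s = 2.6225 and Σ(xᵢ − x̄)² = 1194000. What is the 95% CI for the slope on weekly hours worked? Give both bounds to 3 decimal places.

(-0.025, -0.015)

SE(b_1) = s/√Sₓₓ = 2.6225/√1194000 = 0.00240001.
df = n − 2 = 402.
t* = t_{0.025, 402} = 1.965883.
Margin = t* × SE = 1.965883 × 0.00240001 = 0.00472.
CI: -0.0199 ± 0.00472 → (-0.025, -0.015).
With 95% confidence, each one-unit increase in weekly hours worked is associated with a change of between -0.025 and -0.015 points (1–10) in job satisfaction score.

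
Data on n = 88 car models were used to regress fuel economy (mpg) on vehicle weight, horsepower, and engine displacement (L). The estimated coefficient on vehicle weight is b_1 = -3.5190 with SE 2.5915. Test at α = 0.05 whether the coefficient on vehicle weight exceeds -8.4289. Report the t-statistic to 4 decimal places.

H₀: β₁ = -8.4289 vs H₁: β₁ > -8.4289.
t = (b_1 − β₁⁰)/SE = (-3.5190 − (-8.4289)) / 2.5915 = 1.8946.
df = n − k − 1 = 88 − 3 − 1 = 84.
One-sided p ≈ 0.0308, which is < 0.05, so reject H₀.
There is evidence that the true slope on vehicle weight exceeds -8.4289 mpg per unit, holding the other predictors fixed.

t = 1.8946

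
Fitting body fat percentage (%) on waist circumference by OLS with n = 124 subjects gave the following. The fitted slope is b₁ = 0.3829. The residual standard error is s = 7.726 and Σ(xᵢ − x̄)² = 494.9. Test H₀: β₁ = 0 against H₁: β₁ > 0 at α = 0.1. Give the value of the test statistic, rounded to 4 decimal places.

SE(b₁) = s/√Sₓₓ = 7.726/√494.9 = 0.347293.
t = 0.3829 / 0.347293 = 1.1025.
df = n − 2 = 122.
One-sided p ≈ 0.1362, which is ≥ 0.1, so fail to reject H₀.
The data do not give significant evidence that the true slope on waist circumference is positive.

t = 1.1025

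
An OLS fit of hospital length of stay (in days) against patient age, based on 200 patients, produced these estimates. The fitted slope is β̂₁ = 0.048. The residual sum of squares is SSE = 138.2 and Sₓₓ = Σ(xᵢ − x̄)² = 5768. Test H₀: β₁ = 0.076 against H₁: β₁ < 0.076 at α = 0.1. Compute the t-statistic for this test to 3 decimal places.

MSE = SSE/(n − 2) = 138.2/198 = 0.69798.
SE(β̂₁) = √(MSE/Sₓₓ) = √(0.69798/5768) = 0.0110004.
t = (0.048 − 0.076) / 0.0110004 = -2.545.
df = n − 2 = 198.
One-sided p ≈ 0.0058, which is < 0.1, so reject H₀.
There is evidence that the true slope on patient age is below 0.076 days per unit.

t = -2.545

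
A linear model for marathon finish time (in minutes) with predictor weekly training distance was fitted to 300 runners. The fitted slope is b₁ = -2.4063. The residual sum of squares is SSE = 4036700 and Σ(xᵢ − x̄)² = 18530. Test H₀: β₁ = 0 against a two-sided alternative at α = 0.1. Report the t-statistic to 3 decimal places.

t = -2.814

MSE = SSE/(n − 2) = 4036700/298 = 13546.
SE(b₁) = √(MSE/Sₓₓ) = √(13546/18530) = 0.855003.
t = -2.4063 / 0.855003 = -2.814.
df = n − 2 = 298.
Two-sided p ≈ 0.0052, which is < 0.1, so reject H₀.
There is evidence that weekly training distance is associated with marathon finish time.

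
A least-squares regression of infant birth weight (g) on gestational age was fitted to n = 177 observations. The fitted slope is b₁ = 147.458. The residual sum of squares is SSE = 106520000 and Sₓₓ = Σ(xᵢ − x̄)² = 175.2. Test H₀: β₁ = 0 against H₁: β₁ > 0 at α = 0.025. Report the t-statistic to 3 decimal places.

MSE = SSE/(n − 2) = 106520000/175 = 608686.
SE(b₁) = √(MSE/Sₓₓ) = √(608686/175.2) = 58.9426.
t = 147.458 / 58.9426 = 2.502.
df = n − 2 = 175.
One-sided p ≈ 0.0066, which is < 0.025, so reject H₀.
There is evidence that the true slope on gestational age is positive.

t = 2.502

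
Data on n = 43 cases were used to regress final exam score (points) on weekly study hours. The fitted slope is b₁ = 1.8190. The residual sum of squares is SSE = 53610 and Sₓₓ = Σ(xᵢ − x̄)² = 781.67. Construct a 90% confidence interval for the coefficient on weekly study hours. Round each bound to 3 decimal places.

(-0.358, 3.996)

MSE = SSE/(n − 2) = 53610/41 = 1307.56.
SE(b₁) = √(MSE/Sₓₓ) = √(1307.56/781.67) = 1.29336.
df = n − 2 = 41.
t* = t_{0.05, 41} = 1.682878.
Margin = t* × SE = 1.682878 × 1.29336 = 2.17657.
CI: 1.8190 ± 2.17657 → (-0.358, 3.996).
With 90% confidence, each one-unit increase in weekly study hours is associated with a change of between -0.358 and 3.996 points in final exam score.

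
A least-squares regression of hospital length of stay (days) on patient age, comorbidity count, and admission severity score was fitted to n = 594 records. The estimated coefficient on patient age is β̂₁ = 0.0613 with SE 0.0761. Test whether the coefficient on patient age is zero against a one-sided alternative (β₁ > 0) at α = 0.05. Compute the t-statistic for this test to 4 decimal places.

t = 0.8055

H₀: β₁ = 0 vs H₁: β₁ > 0.
t = (β̂₁ − β₁⁰)/SE = 0.0613 / 0.0761 = 0.8055.
df = n − k − 1 = 594 − 3 − 1 = 590.
One-sided p ≈ 0.2104, which is ≥ 0.05, so fail to reject H₀.
The data do not give significant evidence that the true slope on patient age is positive, holding the other predictors fixed.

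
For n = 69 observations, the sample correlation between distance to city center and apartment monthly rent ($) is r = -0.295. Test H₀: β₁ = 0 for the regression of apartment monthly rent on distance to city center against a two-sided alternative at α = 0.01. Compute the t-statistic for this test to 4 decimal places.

t = r·√(n − 2)/√(1 − r²) = -0.295·√67/√0.912975 = -2.5271.
df = n − 2 = 67.
Two-sided p ≈ 0.0139, which is ≥ 0.01, so fail to reject H₀.
The data do not give significant evidence of a linear association between distance to city center and apartment monthly rent.

t = -2.5271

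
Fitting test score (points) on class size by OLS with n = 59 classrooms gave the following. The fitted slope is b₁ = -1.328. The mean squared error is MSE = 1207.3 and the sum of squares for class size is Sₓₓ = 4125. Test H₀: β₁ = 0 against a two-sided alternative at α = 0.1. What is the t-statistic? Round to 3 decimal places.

SE(b₁) = √(MSE/Sₓₓ) = √(1207.3/4125) = 0.540998.
t = -1.328 / 0.540998 = -2.455.
df = n − 2 = 57.
Two-sided p ≈ 0.0172, which is < 0.1, so reject H₀.
There is evidence that class size is associated with test score.

t = -2.455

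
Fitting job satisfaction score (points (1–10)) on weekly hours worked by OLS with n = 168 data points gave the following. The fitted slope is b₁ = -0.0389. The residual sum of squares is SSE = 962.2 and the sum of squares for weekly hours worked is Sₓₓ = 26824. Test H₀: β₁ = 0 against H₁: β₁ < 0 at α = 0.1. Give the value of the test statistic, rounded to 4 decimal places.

t = -2.6463

MSE = SSE/(n − 2) = 962.2/166 = 5.79639.
SE(b₁) = √(MSE/Sₓₓ) = √(5.79639/26824) = 0.0147.
t = -0.0389 / 0.0147 = -2.6463.
df = n − 2 = 166.
One-sided p ≈ 0.0045, which is < 0.1, so reject H₀.
There is evidence that the true slope on weekly hours worked is negative.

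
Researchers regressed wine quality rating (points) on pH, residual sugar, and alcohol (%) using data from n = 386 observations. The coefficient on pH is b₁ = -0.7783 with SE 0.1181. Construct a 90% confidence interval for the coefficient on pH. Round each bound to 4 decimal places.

df = n − k − 1 = 386 − 3 − 1 = 382.
t* = t_{0.05, 382} = 1.648852.
Margin = t* × SE = 1.648852 × 0.1181 = 0.194729.
CI: -0.7783 ± 0.194729 → (-0.9730, -0.5836).
With 90% confidence, each one-unit increase in pH is associated with a change of between -0.9730 and -0.5836 points in wine quality rating, holding the other predictors fixed.

(-0.9730, -0.5836)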